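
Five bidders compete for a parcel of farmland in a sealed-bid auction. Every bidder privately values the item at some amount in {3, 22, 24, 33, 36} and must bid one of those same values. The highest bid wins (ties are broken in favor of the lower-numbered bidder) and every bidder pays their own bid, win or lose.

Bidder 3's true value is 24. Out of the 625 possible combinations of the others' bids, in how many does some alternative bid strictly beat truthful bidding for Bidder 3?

593

Others bid (3, 3, 3, 3): truth gives 0; bid 22 gives 2 > 0. Violating.
Others bid (3, 3, 3, 22): truth gives 0; bid 22 gives 2 > 0. Violating.
Others bid (3, 3, 3, 33): truth gives -24; bid 3 gives -3 > -24. Violating.
Others bid (3, 3, 3, 36): truth gives -24; bid 3 gives -3 > -24. Violating.
Others bid (3, 3, 3, 24): truth gives 0; no alternative beats it.
Others bid (3, 3, 22, 24): truth gives 0; no alternative beats it.
(Checking all 625 profiles: 593 have a profitable deviation, 32 do not.)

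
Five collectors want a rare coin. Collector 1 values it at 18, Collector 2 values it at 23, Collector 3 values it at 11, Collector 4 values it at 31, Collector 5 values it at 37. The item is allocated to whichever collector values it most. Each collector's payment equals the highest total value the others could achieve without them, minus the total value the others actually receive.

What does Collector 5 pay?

31

Collector 5 has the highest value and receives the item.
Without Collector 5, the item would go to the next-highest value, 31, so the others could achieve 31.
With Collector 5 present and winning, the others receive nothing, so their total is 0.
Payment = 31 - 0 = 31.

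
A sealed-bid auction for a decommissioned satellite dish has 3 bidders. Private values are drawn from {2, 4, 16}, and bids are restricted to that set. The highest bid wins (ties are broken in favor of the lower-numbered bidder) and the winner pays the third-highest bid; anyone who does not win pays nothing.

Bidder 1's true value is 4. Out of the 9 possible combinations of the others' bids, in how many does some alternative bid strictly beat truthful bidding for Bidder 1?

2

Others bid (2, 16): truth gives 0; bid 16 gives 2 > 0. Violating.
Others bid (16, 2): truth gives 0; bid 16 gives 2 > 0. Violating.
Others bid (2, 2): truth gives 2; no alternative beats it.
Others bid (2, 4): truth gives 2; no alternative beats it.
(Checking all 9 profiles: 2 have a profitable deviation, 7 do not.)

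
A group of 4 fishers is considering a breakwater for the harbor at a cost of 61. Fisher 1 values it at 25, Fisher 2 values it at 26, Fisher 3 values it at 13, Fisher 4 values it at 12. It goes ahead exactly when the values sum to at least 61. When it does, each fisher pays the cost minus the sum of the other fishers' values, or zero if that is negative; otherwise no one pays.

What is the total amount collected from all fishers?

Total value 76 ≥ cost 61, so it is built.
Fisher 1: others sum to 51; max(0, 61 - 51) = 10.
Fisher 2: others sum to 50; max(0, 61 - 50) = 11.
Fisher 3: others sum to 63; max(0, 61 - 63) = 0.
Fisher 4: others sum to 64; max(0, 61 - 64) = 0.
Total collected = 10 + 11 + 0 + 0 = 21.

21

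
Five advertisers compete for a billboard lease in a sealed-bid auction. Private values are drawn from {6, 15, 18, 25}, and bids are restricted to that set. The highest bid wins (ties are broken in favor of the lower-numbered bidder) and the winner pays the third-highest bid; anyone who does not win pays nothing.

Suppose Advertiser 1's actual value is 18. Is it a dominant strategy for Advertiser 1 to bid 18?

No

Consider the case where Advertiser 2 bids 6, Advertiser 3 bids 6, Advertiser 4 bids 6 and Advertiser 5 bids 25.
Truthful bid 18: loses, pays 0, utility 0.
Bid 25 instead: wins, pays 6, utility 18 - 6 = 12.
Since 12 > 0, bidding 25 is strictly better here, so truthful bidding is not dominant.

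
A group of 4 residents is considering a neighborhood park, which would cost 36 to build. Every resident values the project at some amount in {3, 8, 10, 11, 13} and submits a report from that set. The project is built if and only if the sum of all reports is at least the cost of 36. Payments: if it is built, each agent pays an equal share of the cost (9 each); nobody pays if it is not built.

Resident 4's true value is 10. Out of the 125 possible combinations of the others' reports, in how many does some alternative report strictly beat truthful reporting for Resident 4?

19

Others report (3, 8, 13): truth gives 0; report 13 gives 1 > 0. Violating.
Others report (3, 10, 10): truth gives 0; report 13 gives 1 > 0. Violating.
Others report (3, 10, 11): truth gives 0; report 13 gives 1 > 0. Violating.
Others report (3, 11, 10): truth gives 0; report 13 gives 1 > 0. Violating.
Others report (3, 3, 3): truth gives 0; no alternative beats it.
Others report (3, 3, 8): truth gives 0; no alternative beats it.
(Checking all 125 profiles: 19 have a profitable deviation, 106 do not.)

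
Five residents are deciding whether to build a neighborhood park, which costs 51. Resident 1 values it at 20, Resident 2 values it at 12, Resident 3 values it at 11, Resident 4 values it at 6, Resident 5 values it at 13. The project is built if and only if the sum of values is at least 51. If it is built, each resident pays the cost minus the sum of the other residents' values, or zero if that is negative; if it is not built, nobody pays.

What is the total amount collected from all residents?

Total value 62 ≥ cost 51, so it is built.
Resident 1: others sum to 42; max(0, 51 - 42) = 9.
Resident 2: others sum to 50; max(0, 51 - 50) = 1.
Resident 3: others sum to 51; max(0, 51 - 51) = 0.
Resident 4: others sum to 56; max(0, 51 - 56) = 0.
Resident 5: others sum to 49; max(0, 51 - 49) = 2.
Total collected = 9 + 1 + 0 + 0 + 2 = 12.

12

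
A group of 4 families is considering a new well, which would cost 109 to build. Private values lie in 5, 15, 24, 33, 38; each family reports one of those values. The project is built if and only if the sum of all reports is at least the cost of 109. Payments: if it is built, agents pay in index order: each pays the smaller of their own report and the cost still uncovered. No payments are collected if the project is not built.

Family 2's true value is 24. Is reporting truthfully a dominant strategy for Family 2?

Consider the case where Family 1 reports 24, Family 3 reports 33 and Family 4 reports 38.
Truthful report 24: project built, pays 24, utility 24 - 24 = 0.
Report 15 instead: project built, pays 15, utility 24 - 15 = 9.
Since 9 > 0, reporting 15 is strictly better here, so truthful reporting is not dominant.

No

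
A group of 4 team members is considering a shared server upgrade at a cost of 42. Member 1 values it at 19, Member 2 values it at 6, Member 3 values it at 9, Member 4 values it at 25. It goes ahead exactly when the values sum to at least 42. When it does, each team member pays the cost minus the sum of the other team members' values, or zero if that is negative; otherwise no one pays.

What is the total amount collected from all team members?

10

Total value 59 ≥ cost 42, so it is built.
Member 1: others sum to 40; max(0, 42 - 40) = 2.
Member 2: others sum to 53; max(0, 42 - 53) = 0.
Member 3: others sum to 50; max(0, 42 - 50) = 0.
Member 4: others sum to 34; max(0, 42 - 34) = 8.
Total collected = 2 + 0 + 0 + 8 = 10.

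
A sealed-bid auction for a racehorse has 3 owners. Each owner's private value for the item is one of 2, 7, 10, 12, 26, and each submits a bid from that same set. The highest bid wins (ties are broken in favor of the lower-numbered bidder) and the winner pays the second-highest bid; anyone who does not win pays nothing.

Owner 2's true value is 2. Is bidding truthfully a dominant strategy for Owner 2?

Check each profile of the others' bids and compare truth against every alternative bid.
Others bid (2, 7): truth gives 0, best alternative gives -5.
Others bid (2, 2): truth gives 0, best alternative gives 0.
Others bid (2, 10): truth gives 0, best alternative gives 0.
Others bid (2, 12): truth gives 0, best alternative gives 0.
Others bid (2, 26): truth gives 0, best alternative gives 0.
Others bid (7, 2): truth gives 0, best alternative gives 0.
(Remaining 19 profiles checked similarly; truth is weakly best in each.)
In every case the truthful bid is at least as good as any alternative, so it is a dominant strategy.

Yes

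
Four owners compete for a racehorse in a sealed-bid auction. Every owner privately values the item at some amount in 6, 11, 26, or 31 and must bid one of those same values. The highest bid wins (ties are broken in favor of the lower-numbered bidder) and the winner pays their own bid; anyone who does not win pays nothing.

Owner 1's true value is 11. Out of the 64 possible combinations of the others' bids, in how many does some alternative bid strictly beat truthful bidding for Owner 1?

1

Others bid (6, 6, 6): truth gives 0; bid 6 gives 5 > 0. Violating.
Others bid (6, 6, 11): truth gives 0; no alternative beats it.
Others bid (6, 6, 26): truth gives 0; no alternative beats it.
(Checking all 64 profiles: 1 has a profitable deviation, 63 do not.)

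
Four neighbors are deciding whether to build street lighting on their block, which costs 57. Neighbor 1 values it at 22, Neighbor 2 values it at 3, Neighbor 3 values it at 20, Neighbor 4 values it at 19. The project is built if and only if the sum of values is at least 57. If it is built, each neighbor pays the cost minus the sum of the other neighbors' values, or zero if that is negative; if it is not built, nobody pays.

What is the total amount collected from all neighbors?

Total value 64 ≥ cost 57, so it is built.
Neighbor 1: others sum to 42; max(0, 57 - 42) = 15.
Neighbor 2: others sum to 61; max(0, 57 - 61) = 0.
Neighbor 3: others sum to 44; max(0, 57 - 44) = 13.
Neighbor 4: others sum to 45; max(0, 57 - 45) = 12.
Total collected = 15 + 0 + 13 + 12 = 40.

40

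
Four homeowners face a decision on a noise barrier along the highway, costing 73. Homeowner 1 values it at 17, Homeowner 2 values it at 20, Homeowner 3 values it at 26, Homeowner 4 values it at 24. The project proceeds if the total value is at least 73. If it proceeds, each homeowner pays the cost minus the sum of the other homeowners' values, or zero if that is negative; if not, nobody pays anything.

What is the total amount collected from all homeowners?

Total value 87 ≥ cost 73, so it is built.
Homeowner 1: others sum to 70; max(0, 73 - 70) = 3.
Homeowner 2: others sum to 67; max(0, 73 - 67) = 6.
Homeowner 3: others sum to 61; max(0, 73 - 61) = 12.
Homeowner 4: others sum to 63; max(0, 73 - 63) = 10.
Total collected = 3 + 6 + 12 + 10 = 31.

31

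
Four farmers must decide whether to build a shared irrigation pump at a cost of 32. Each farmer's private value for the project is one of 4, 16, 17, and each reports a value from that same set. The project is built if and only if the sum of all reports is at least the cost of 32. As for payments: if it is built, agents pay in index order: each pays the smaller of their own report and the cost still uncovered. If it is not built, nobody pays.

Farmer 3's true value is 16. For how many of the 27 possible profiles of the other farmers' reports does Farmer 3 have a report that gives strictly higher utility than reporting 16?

Others report (4, 16, 16): truth gives 4; report 4 gives 12 > 4. Violating.
Others report (4, 16, 17): truth gives 4; report 4 gives 12 > 4. Violating.
Others report (4, 17, 16): truth gives 5; report 4 gives 12 > 5. Violating.
Others report (4, 17, 17): truth gives 5; report 4 gives 12 > 5. Violating.
Others report (4, 4, 4): truth gives 0; no alternative beats it.
Others report (4, 4, 16): truth gives 0; no alternative beats it.
(Checking all 27 profiles: 8 have a profitable deviation, 19 do not.)

8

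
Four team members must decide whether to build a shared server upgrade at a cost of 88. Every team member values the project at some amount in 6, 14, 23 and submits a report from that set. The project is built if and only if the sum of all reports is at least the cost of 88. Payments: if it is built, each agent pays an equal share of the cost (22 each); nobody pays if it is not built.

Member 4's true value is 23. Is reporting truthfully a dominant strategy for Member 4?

Check each profile of the others' reports and compare truth against every alternative report.
Others report (23, 23, 23): truth gives 1, best alternative gives 0.
Others report (6, 6, 6): truth gives 0, best alternative gives 0.
Others report (6, 6, 14): truth gives 0, best alternative gives 0.
Others report (6, 6, 23): truth gives 0, best alternative gives 0.
Others report (6, 14, 6): truth gives 0, best alternative gives 0.
Others report (6, 14, 14): truth gives 0, best alternative gives 0.
(Remaining 21 profiles checked similarly; truth is weakly best in each.)
In every case the truthful report is at least as good as any alternative, so it is a dominant strategy.

Yes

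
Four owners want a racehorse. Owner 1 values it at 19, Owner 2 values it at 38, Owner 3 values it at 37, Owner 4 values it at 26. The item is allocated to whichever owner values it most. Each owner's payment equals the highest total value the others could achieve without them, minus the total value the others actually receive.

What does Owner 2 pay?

Owner 2 has the highest value and receives the item.
Without Owner 2, the item would go to the next-highest value, 37, so the others could achieve 37.
With Owner 2 present and winning, the others receive nothing, so their total is 0.
Payment = 37 - 0 = 37.

37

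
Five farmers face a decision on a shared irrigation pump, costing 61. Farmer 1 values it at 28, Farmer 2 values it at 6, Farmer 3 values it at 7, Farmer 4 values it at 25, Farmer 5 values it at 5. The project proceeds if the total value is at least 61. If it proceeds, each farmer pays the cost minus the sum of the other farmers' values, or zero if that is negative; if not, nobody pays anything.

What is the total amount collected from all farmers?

33

Total value 71 ≥ cost 61, so it is built.
Farmer 1: others sum to 43; max(0, 61 - 43) = 18.
Farmer 2: others sum to 65; max(0, 61 - 65) = 0.
Farmer 3: others sum to 64; max(0, 61 - 64) = 0.
Farmer 4: others sum to 46; max(0, 61 - 46) = 15.
Farmer 5: others sum to 66; max(0, 61 - 66) = 0.
Total collected = 18 + 0 + 0 + 15 + 0 = 33.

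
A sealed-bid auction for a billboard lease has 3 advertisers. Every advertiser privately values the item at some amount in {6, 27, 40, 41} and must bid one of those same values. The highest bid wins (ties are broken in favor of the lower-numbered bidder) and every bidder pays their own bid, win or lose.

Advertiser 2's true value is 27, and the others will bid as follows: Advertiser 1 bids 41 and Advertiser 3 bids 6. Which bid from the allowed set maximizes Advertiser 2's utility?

Bid 6: loses but pays 6, utility -6.
Bid 27: loses but pays 27, utility -27.
Bid 40: loses but pays 40, utility -40.
Bid 41: loses but pays 41, utility -41.
The best choice is 6 with utility -6.

6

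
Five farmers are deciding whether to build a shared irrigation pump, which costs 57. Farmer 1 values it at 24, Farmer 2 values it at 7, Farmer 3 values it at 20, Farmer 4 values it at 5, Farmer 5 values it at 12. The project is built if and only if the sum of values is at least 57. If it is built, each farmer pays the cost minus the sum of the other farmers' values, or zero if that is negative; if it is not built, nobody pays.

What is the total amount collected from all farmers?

23

Total value 68 ≥ cost 57, so it is built.
Farmer 1: others sum to 44; max(0, 57 - 44) = 13.
Farmer 2: others sum to 61; max(0, 57 - 61) = 0.
Farmer 3: others sum to 48; max(0, 57 - 48) = 9.
Farmer 4: others sum to 63; max(0, 57 - 63) = 0.
Farmer 5: others sum to 56; max(0, 57 - 56) = 1.
Total collected = 13 + 0 + 9 + 0 + 1 = 23.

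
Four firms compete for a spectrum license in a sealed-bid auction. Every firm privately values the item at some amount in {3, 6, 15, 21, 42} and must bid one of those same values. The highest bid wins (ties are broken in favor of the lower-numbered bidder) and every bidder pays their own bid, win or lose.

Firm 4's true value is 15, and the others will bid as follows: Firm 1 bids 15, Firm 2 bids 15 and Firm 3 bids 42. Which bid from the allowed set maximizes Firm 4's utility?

3

Bid 3: loses but pays 3, utility -3.
Bid 6: loses but pays 6, utility -6.
Bid 15: loses but pays 15, utility -15.
Bid 21: loses but pays 21, utility -21.
Bid 42: loses but pays 42, utility -42.
The best choice is 3 with utility -3.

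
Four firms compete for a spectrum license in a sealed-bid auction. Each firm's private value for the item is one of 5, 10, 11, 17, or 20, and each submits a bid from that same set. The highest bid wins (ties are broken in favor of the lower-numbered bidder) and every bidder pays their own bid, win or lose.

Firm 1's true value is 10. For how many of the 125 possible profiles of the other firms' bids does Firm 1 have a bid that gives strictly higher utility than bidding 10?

Others bid (5, 5, 5): truth gives 0; bid 5 gives 5 > 0. Violating.
Others bid (5, 5, 11): truth gives -10; bid 11 gives -1 > -10. Violating.
Others bid (5, 5, 17): truth gives -10; bid 5 gives -5 > -10. Violating.
Others bid (5, 5, 20): truth gives -10; bid 5 gives -5 > -10. Violating.
Others bid (5, 5, 10): truth gives 0; no alternative beats it.
Others bid (5, 10, 5): truth gives 0; no alternative beats it.
(Checking all 125 profiles: 118 have a profitable deviation, 7 do not.)

118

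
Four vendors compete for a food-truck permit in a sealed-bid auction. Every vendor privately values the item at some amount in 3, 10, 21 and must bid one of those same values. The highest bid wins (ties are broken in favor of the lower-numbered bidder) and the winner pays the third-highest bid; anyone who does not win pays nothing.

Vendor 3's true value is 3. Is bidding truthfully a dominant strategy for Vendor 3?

Yes

Check each profile of the others' bids and compare truth against every alternative bid.
Others bid (3, 3, 3): truth gives 0, best alternative gives 0.
Others bid (3, 3, 10): truth gives 0, best alternative gives 0.
Others bid (3, 3, 21): truth gives 0, best alternative gives 0.
Others bid (3, 10, 3): truth gives 0, best alternative gives 0.
Others bid (3, 10, 10): truth gives 0, best alternative gives 0.
Others bid (3, 10, 21): truth gives 0, best alternative gives 0.
(Remaining 21 profiles checked similarly; truth is weakly best in each.)
In every case the truthful bid is at least as good as any alternative, so it is a dominant strategy.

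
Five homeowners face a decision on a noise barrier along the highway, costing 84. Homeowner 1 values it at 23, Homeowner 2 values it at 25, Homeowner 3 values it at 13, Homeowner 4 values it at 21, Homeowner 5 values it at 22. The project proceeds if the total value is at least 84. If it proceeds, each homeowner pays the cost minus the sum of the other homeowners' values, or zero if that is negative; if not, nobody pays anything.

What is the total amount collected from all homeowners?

11

Total value 104 ≥ cost 84, so it is built.
Homeowner 1: others sum to 81; max(0, 84 - 81) = 3.
Homeowner 2: others sum to 79; max(0, 84 - 79) = 5.
Homeowner 3: others sum to 91; max(0, 84 - 91) = 0.
Homeowner 4: others sum to 83; max(0, 84 - 83) = 1.
Homeowner 5: others sum to 82; max(0, 84 - 82) = 2.
Total collected = 3 + 5 + 0 + 1 + 2 = 11.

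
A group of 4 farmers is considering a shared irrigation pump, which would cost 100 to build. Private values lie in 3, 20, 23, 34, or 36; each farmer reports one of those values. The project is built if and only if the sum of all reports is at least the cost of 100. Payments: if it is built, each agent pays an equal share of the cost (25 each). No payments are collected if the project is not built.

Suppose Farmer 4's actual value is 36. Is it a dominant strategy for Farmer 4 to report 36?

Check each profile of the others' reports and compare truth against every alternative report.
Others report (3, 34, 34): truth gives 11, best alternative gives 11.
Others report (3, 34, 36): truth gives 11, best alternative gives 11.
Others report (3, 36, 34): truth gives 11, best alternative gives 11.
Others report (3, 36, 36): truth gives 11, best alternative gives 11.
Others report (20, 20, 34): truth gives 11, best alternative gives 11.
Others report (20, 20, 36): truth gives 11, best alternative gives 11.
(Remaining 119 profiles checked similarly; truth is weakly best in each.)
In every case the truthful report is at least as good as any alternative, so it is a dominant strategy.

Yes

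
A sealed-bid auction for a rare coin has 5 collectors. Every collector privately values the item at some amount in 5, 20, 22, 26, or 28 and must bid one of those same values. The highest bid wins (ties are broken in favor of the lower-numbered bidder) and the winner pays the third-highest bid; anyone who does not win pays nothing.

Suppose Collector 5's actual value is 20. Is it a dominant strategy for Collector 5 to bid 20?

No

Consider the case where Collector 1 bids 5, Collector 2 bids 5, Collector 3 bids 5 and Collector 4 bids 20.
Truthful bid 20: loses, pays 0, utility 0.
Bid 22 instead: wins, pays 5, utility 20 - 5 = 15.
Since 15 > 0, bidding 22 is strictly better here, so truthful bidding is not dominant.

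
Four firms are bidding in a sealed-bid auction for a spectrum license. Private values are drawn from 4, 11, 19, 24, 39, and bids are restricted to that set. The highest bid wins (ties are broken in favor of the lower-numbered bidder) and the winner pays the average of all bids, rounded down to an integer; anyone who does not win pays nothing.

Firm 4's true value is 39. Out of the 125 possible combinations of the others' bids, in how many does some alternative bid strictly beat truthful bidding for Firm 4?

27

Others bid (4, 4, 4): truth gives 27; bid 11 gives 34 > 27. Violating.
Others bid (4, 4, 11): truth gives 25; bid 19 gives 30 > 25. Violating.
Others bid (4, 4, 19): truth gives 23; bid 24 gives 27 > 23. Violating.
Others bid (4, 11, 4): truth gives 25; bid 19 gives 30 > 25. Violating.
Others bid (4, 4, 24): truth gives 22; no alternative beats it.
Others bid (4, 4, 39): truth gives 0; no alternative beats it.
(Checking all 125 profiles: 27 have a profitable deviation, 98 do not.)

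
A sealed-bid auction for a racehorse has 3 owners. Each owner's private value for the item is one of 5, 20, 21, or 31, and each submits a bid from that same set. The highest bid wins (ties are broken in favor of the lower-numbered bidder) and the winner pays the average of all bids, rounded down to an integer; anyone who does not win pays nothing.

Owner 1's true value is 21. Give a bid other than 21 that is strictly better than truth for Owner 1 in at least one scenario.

5

Suppose Owner 2 bids 5 and Owner 3 bids 5.
Bid 21: wins, pays 10, utility 21 - 10 = 11.
Bid 5: wins, pays 5, utility 21 - 5 = 16.
So bidding 5 beats truth here (16 > 11).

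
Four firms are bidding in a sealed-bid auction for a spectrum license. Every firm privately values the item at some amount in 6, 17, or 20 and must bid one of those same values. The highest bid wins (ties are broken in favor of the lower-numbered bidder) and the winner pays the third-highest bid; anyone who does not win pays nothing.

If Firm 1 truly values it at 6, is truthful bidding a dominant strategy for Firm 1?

Yes

Check each profile of the others' bids and compare truth against every alternative bid.
Others bid (6, 17, 17): truth gives 0, best alternative gives -11.
Others bid (17, 6, 17): truth gives 0, best alternative gives -11.
Others bid (17, 17, 6): truth gives 0, best alternative gives -11.
Others bid (17, 17, 17): truth gives 0, best alternative gives -11.
Others bid (6, 6, 6): truth gives 0, best alternative gives 0.
Others bid (6, 6, 17): truth gives 0, best alternative gives 0.
(Remaining 21 profiles checked similarly; truth is weakly best in each.)
In every case the truthful bid is at least as good as any alternative, so it is a dominant strategy.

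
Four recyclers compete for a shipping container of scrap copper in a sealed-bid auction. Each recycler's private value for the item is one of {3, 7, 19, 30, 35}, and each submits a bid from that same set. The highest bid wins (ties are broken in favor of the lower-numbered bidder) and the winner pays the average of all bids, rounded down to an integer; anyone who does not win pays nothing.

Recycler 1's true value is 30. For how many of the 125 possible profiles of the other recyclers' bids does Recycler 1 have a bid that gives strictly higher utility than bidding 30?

Others bid (3, 3, 3): truth gives 21; bid 3 gives 27 > 21. Violating.
Others bid (3, 3, 7): truth gives 20; bid 7 gives 25 > 20. Violating.
Others bid (3, 3, 19): truth gives 17; bid 19 gives 19 > 17. Violating.
Others bid (3, 3, 35): truth gives 0; bid 35 gives 11 > 0. Violating.
Others bid (3, 3, 30): truth gives 14; no alternative beats it.
Others bid (3, 7, 30): truth gives 13; no alternative beats it.
(Checking all 125 profiles: 78 have a profitable deviation, 47 do not.)

78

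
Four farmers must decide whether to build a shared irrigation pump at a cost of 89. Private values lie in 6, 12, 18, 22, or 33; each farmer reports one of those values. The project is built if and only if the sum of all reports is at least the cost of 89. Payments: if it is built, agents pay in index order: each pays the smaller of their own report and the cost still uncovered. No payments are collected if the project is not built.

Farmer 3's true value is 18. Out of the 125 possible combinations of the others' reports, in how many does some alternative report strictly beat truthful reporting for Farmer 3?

13

Others report (12, 33, 33): truth gives 0; report 12 gives 6 > 0. Violating.
Others report (18, 33, 33): truth gives 0; report 6 gives 12 > 0. Violating.
Others report (22, 22, 33): truth gives 0; report 12 gives 6 > 0. Violating.
Others report (22, 33, 22): truth gives 0; report 12 gives 6 > 0. Violating.
Others report (6, 6, 6): truth gives 0; no alternative beats it.
Others report (6, 6, 12): truth gives 0; no alternative beats it.
(Checking all 125 profiles: 13 have a profitable deviation, 112 do not.)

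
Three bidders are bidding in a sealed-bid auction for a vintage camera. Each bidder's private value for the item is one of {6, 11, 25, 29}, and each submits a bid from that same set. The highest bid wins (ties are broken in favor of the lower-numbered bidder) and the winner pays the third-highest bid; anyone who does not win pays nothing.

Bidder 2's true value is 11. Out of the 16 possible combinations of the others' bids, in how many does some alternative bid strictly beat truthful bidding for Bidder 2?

Others bid (6, 25): truth gives 0; bid 25 gives 5 > 0. Violating.
Others bid (6, 29): truth gives 0; bid 29 gives 5 > 0. Violating.
Others bid (11, 6): truth gives 0; bid 25 gives 5 > 0. Violating.
Others bid (25, 6): truth gives 0; bid 29 gives 5 > 0. Violating.
Others bid (6, 6): truth gives 5; no alternative beats it.
Others bid (6, 11): truth gives 5; no alternative beats it.
(Checking all 16 profiles: 4 have a profitable deviation, 12 do not.)

4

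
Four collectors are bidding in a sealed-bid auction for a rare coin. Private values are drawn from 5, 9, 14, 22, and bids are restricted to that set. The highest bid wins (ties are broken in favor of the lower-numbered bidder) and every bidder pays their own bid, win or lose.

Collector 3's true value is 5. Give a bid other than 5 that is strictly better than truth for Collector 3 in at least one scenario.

9

Suppose Collector 1 bids 5, Collector 2 bids 5 and Collector 4 bids 5.
Bid 5: loses but pays 5, utility -5.
Bid 9: wins, pays 9, utility 5 - 9 = -4.
So bidding 9 beats truth here (-4 > -5).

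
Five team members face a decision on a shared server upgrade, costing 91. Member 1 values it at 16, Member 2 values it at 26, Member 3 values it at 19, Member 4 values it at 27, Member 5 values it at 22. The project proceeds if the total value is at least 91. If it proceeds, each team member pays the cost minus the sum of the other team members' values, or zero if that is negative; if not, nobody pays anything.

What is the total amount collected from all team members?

18

Total value 110 ≥ cost 91, so it is built.
Member 1: others sum to 94; max(0, 91 - 94) = 0.
Member 2: others sum to 84; max(0, 91 - 84) = 7.
Member 3: others sum to 91; max(0, 91 - 91) = 0.
Member 4: others sum to 83; max(0, 91 - 83) = 8.
Member 5: others sum to 88; max(0, 91 - 88) = 3.
Total collected = 0 + 7 + 0 + 8 + 3 = 18.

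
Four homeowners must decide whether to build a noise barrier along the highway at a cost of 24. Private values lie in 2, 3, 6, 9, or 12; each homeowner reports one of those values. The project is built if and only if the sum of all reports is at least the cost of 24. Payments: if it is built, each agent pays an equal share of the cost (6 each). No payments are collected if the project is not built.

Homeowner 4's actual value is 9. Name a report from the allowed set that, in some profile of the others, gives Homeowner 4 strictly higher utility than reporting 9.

Suppose Homeowner 1 reports 2, Homeowner 2 reports 2 and Homeowner 3 reports 9.
Report 9: project not built, utility 0.
Report 12: project built, pays 6, utility 9 - 6 = 3.
So reporting 12 beats truth here (3 > 0).

12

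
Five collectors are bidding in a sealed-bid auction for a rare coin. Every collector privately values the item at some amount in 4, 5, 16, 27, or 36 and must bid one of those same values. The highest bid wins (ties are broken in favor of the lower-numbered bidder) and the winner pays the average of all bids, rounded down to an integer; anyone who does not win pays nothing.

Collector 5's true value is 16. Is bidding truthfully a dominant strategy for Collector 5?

No

Consider the case where Collector 1 bids 4, Collector 2 bids 4, Collector 3 bids 4 and Collector 4 bids 4.
Truthful bid 16: wins, pays 6, utility 16 - 6 = 10.
Bid 5 instead: wins, pays 4, utility 16 - 4 = 12.
Since 12 > 10, bidding 5 is strictly better here, so truthful bidding is not dominant.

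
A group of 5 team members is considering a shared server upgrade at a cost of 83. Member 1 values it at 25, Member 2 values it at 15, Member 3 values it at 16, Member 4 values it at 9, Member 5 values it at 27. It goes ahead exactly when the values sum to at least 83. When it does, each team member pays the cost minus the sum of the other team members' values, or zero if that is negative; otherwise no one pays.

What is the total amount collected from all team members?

47

Total value 92 ≥ cost 83, so it is built.
Member 1: others sum to 67; max(0, 83 - 67) = 16.
Member 2: others sum to 77; max(0, 83 - 77) = 6.
Member 3: others sum to 76; max(0, 83 - 76) = 7.
Member 4: others sum to 83; max(0, 83 - 83) = 0.
Member 5: others sum to 65; max(0, 83 - 65) = 18.
Total collected = 16 + 6 + 7 + 0 + 18 = 47.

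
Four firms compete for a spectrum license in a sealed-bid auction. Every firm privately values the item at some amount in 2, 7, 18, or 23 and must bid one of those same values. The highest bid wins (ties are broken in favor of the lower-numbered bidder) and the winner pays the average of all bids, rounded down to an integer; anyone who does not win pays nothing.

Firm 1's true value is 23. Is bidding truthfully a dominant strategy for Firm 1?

Consider the case where Firm 2 bids 2, Firm 3 bids 2 and Firm 4 bids 2.
Truthful bid 23: wins, pays 7, utility 23 - 7 = 16.
Bid 2 instead: wins, pays 2, utility 23 - 2 = 21.
Since 21 > 16, bidding 2 is strictly better here, so truthful bidding is not dominant.

No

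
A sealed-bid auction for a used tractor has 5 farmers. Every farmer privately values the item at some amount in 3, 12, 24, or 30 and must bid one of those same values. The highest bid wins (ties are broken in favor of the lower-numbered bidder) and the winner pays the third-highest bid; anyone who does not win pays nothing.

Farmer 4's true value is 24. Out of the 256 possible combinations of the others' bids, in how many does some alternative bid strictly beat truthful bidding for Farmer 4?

32

Others bid (3, 3, 3, 30): truth gives 0; bid 30 gives 21 > 0. Violating.
Others bid (3, 3, 12, 30): truth gives 0; bid 30 gives 12 > 0. Violating.
Others bid (3, 3, 24, 3): truth gives 0; bid 30 gives 21 > 0. Violating.
Others bid (3, 3, 24, 12): truth gives 0; bid 30 gives 12 > 0. Violating.
Others bid (3, 3, 3, 3): truth gives 21; no alternative beats it.
Others bid (3, 3, 3, 12): truth gives 21; no alternative beats it.
(Checking all 256 profiles: 32 have a profitable deviation, 224 do not.)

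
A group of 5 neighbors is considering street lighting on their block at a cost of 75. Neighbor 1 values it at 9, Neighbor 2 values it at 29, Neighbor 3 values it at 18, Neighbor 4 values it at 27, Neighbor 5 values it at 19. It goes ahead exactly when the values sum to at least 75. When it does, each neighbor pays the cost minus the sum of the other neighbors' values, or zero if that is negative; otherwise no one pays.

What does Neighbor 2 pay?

Total value 102 ≥ cost 75, so the project is built.
The other neighbors' values sum to 73.
Cost minus that sum is 75 - 73 = 2.

2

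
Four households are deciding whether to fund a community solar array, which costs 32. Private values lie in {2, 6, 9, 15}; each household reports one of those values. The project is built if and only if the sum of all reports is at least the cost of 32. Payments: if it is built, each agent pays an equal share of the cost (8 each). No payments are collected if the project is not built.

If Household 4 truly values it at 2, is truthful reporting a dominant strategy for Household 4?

Yes

Check each profile of the others' reports and compare truth against every alternative report.
Others report (2, 9, 15): truth gives 0, best alternative gives -6.
Others report (2, 15, 9): truth gives 0, best alternative gives -6.
Others report (6, 6, 15): truth gives 0, best alternative gives -6.
Others report (6, 15, 6): truth gives 0, best alternative gives -6.
Others report (9, 2, 15): truth gives 0, best alternative gives -6.
Others report (9, 9, 9): truth gives 0, best alternative gives -6.
(Remaining 58 profiles checked similarly; truth is weakly best in each.)
In every case the truthful report is at least as good as any alternative, so it is a dominant strategy.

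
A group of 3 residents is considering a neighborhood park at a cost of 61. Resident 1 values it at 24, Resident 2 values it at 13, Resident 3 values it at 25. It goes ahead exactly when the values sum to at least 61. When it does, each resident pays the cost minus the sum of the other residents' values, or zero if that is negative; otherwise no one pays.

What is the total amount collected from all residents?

Total value 62 ≥ cost 61, so it is built.
Resident 1: others sum to 38; max(0, 61 - 38) = 23.
Resident 2: others sum to 49; max(0, 61 - 49) = 12.
Resident 3: others sum to 37; max(0, 61 - 37) = 24.
Total collected = 23 + 12 + 24 = 59.

59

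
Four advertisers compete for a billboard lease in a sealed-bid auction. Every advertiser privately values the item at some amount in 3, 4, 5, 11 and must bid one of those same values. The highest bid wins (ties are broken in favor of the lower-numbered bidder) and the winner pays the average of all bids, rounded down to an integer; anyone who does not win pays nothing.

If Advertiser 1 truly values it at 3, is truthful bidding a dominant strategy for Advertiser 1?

Yes

Check each profile of the others' bids and compare truth against every alternative bid.
Others bid (4, 4, 4): truth gives 0, best alternative gives -1.
Others bid (3, 3, 3): truth gives 0, best alternative gives 0.
Others bid (3, 3, 4): truth gives 0, best alternative gives 0.
Others bid (3, 3, 5): truth gives 0, best alternative gives 0.
Others bid (3, 3, 11): truth gives 0, best alternative gives 0.
Others bid (3, 4, 3): truth gives 0, best alternative gives 0.
(Remaining 58 profiles checked similarly; truth is weakly best in each.)
In every case the truthful bid is at least as good as any alternative, so it is a dominant strategy.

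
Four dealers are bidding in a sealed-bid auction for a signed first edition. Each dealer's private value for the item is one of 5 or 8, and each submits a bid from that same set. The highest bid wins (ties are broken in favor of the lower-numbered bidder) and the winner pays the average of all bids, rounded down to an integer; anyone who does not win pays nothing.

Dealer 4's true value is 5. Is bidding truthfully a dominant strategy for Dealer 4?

Check each profile of the others' bids and compare truth against every alternative bid.
Others bid (5, 5, 5): truth gives 0, best alternative gives 0.
Others bid (5, 5, 8): truth gives 0, best alternative gives 0.
Others bid (5, 8, 5): truth gives 0, best alternative gives 0.
Others bid (5, 8, 8): truth gives 0, best alternative gives 0.
Others bid (8, 5, 5): truth gives 0, best alternative gives 0.
Others bid (8, 5, 8): truth gives 0, best alternative gives 0.
(Remaining 2 profiles checked similarly; truth is weakly best in each.)
In every case the truthful bid is at least as good as any alternative, so it is a dominant strategy.

Yes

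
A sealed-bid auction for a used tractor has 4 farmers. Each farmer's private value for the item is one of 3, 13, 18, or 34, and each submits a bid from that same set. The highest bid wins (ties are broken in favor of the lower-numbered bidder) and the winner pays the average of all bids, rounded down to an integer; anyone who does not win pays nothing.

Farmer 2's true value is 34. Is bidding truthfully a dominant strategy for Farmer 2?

Consider the case where Farmer 1 bids 3, Farmer 3 bids 3 and Farmer 4 bids 3.
Truthful bid 34: wins, pays 10, utility 34 - 10 = 24.
Bid 13 instead: wins, pays 5, utility 34 - 5 = 29.
Since 29 > 24, bidding 13 is strictly better here, so truthful bidding is not dominant.

No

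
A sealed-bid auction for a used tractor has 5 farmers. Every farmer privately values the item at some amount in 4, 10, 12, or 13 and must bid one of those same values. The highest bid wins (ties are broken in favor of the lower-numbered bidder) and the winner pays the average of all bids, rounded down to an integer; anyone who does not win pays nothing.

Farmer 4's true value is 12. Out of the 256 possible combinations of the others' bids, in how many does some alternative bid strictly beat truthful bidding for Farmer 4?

Others bid (4, 4, 4, 13): truth gives 0; bid 13 gives 5 > 0. Violating.
Others bid (4, 4, 10, 13): truth gives 0; bid 13 gives 4 > 0. Violating.
Others bid (4, 4, 12, 4): truth gives 0; bid 13 gives 5 > 0. Violating.
Others bid (4, 4, 12, 10): truth gives 0; bid 13 gives 4 > 0. Violating.
Others bid (4, 4, 4, 4): truth gives 7; no alternative beats it.
Others bid (4, 4, 4, 10): truth gives 6; no alternative beats it.
(Checking all 256 profiles: 79 have a profitable deviation, 177 do not.)

79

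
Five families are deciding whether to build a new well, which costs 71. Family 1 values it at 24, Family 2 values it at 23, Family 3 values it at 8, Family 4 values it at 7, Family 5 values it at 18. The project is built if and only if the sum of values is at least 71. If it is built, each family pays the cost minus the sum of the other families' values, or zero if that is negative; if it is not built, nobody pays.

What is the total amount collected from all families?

38

Total value 80 ≥ cost 71, so it is built.
Family 1: others sum to 56; max(0, 71 - 56) = 15.
Family 2: others sum to 57; max(0, 71 - 57) = 14.
Family 3: others sum to 72; max(0, 71 - 72) = 0.
Family 4: others sum to 73; max(0, 71 - 73) = 0.
Family 5: others sum to 62; max(0, 71 - 62) = 9.
Total collected = 15 + 14 + 0 + 0 + 9 = 38.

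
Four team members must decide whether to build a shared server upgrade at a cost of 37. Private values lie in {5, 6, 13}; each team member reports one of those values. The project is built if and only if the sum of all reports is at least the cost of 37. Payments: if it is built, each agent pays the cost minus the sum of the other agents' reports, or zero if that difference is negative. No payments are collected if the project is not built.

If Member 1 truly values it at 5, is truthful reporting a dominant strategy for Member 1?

Yes

Check each profile of the others' reports and compare truth against every alternative report.
Others report (5, 13, 13): truth gives 0, best alternative gives -1.
Others report (13, 5, 13): truth gives 0, best alternative gives -1.
Others report (13, 13, 5): truth gives 0, best alternative gives -1.
Others report (13, 13, 13): truth gives 5, best alternative gives 5.
Others report (5, 5, 5): truth gives 0, best alternative gives 0.
Others report (5, 5, 6): truth gives 0, best alternative gives 0.
(Remaining 21 profiles checked similarly; truth is weakly best in each.)
In every case the truthful report is at least as good as any alternative, so it is a dominant strategy.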